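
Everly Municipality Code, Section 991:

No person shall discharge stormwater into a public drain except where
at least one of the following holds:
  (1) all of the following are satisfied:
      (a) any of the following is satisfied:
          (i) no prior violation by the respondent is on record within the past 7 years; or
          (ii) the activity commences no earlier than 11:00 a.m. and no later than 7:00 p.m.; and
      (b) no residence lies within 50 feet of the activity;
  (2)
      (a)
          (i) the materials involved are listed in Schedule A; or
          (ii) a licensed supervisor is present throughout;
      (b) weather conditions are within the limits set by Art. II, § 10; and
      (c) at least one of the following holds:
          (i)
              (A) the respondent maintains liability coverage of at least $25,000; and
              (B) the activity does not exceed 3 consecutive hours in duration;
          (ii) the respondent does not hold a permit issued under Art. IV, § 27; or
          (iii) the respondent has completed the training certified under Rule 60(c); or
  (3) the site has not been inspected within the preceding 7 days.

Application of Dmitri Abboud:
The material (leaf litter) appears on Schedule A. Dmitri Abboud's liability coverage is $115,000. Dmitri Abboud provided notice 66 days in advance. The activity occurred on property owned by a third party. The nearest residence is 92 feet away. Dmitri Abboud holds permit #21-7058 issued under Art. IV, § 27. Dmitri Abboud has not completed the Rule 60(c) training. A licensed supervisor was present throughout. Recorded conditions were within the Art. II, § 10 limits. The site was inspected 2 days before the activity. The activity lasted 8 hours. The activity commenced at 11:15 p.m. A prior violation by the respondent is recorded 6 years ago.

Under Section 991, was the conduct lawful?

(i) no prior violation — not satisfied.
(ii) start within hours — not satisfied.
(a) = F OR F = false.
(b) no residence in 50 ft — satisfied.
So (1) is not satisfied (F AND T).
(i) Schedule A material — met.
(ii) supervisor present — met.
(a): T OR T → true.
(b) weather ok — met.
(A) coverage ≥ $25,000 — holds.
(B) ≤ 3 hrs duration — not satisfied.
So (i) is not satisfied (T AND F).
(ii) not (holds permit) — not satisfied.
(iii) training certified — not met.
(c) = F OR F OR F = false.
(2): T AND T AND F → false.
(3) not (site inspected) — not met.
Overall: F OR F OR F → false.

No — unlawful.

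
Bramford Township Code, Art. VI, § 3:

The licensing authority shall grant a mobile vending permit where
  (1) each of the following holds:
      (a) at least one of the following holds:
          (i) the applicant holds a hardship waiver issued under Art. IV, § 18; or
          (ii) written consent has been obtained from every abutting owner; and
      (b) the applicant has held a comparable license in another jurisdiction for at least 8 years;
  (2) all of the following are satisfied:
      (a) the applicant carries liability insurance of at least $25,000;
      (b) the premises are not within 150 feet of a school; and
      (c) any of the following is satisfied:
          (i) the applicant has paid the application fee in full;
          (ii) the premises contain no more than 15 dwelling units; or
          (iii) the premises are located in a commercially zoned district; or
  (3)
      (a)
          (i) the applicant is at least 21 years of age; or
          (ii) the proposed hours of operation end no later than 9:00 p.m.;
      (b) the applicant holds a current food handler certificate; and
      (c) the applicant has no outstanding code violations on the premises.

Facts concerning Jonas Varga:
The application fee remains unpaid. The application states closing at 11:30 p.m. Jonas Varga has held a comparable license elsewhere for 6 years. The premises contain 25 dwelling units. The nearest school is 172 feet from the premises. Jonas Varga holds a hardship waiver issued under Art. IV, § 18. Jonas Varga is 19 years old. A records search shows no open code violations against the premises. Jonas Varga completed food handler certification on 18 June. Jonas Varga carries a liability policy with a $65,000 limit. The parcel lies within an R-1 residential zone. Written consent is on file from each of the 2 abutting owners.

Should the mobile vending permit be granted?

(i) hardship waiver — holds.
(ii) all abutters consent — holds.
So (a) is satisfied (T OR T).
(b) prior license ≥ 8 yr — fails.
So (1) is not satisfied (T AND F).
(a) insurance ≥ $25,000 — met.
(b) ≥150 ft from school — met.
(i) fee paid — not satisfied.
(ii) ≤ 15 units — not satisfied.
(iii) commercially zoned — not satisfied.
(c): F OR F OR F → false.
(2): T AND T AND F → false.
(i) age ≥ 21 — not satisfied.
(ii) closes by 9 p.m. — fails.
(a) = F OR F = false.
(b) food handler cert. — satisfied.
(c) no code violations — holds.
(3): F AND T AND T → false.
Overall = F OR F OR F = false.

No — denied.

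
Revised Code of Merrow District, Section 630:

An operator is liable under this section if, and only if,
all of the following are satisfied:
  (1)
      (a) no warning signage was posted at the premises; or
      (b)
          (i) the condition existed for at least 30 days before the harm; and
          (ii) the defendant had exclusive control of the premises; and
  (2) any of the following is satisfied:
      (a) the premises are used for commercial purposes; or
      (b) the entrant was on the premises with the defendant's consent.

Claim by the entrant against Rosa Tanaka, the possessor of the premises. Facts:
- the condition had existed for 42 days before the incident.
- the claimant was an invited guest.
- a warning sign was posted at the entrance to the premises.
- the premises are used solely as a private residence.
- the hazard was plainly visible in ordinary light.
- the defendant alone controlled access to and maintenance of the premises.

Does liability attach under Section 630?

Yes — liable.

(a) no signage posted — not satisfied.
(i) condition ≥30 days old — met.
(ii) exclusive control — met.
(b) = T AND T = true.
(1): F OR T → true.
(a) commercial use — fails.
(b) consent to enter — met.
So (2) is satisfied (F OR T).
Overall: T AND T → true.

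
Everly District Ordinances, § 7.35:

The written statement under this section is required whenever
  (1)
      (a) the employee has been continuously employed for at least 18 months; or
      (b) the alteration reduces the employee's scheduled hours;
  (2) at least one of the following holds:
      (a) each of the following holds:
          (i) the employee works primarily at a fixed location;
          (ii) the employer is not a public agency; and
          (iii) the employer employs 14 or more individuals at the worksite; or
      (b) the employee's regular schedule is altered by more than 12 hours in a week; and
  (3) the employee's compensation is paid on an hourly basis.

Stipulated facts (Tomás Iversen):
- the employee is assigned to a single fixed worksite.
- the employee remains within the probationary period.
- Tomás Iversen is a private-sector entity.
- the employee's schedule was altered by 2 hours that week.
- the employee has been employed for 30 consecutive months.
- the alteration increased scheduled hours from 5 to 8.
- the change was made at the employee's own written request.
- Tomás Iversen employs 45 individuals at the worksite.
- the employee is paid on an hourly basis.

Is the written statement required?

(a) tenure ≥ 18 mo. — met.
(b) hours reduced — not met.
So (1) is satisfied (T OR F).
(i) fixed location — satisfied.
(ii) not (public agency) — met.
(iii) ≥ 14 at site — satisfied.
So (a) is satisfied (T AND T AND T).
(b) schedule shift > 12h — not satisfied.
(2): T OR F → true.
(3) hourly-paid — met.
Overall: T AND T AND T → true.

Yes — required.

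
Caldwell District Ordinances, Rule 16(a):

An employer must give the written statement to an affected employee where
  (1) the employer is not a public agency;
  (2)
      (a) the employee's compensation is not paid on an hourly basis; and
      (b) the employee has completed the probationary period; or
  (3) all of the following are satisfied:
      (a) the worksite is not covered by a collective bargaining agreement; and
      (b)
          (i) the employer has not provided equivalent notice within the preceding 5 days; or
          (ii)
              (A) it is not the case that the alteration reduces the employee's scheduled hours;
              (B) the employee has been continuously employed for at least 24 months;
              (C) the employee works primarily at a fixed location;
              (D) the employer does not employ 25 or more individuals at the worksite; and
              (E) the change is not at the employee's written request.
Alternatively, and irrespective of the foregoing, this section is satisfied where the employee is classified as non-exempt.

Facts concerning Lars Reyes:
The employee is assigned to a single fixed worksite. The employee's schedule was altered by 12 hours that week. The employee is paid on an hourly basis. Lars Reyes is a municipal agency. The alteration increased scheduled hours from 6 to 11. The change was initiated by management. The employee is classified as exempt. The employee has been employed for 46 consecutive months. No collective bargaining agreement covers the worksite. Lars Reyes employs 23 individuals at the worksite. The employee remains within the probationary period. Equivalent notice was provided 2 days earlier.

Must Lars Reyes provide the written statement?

Yes — required.

(1) not (public agency) — not satisfied.
(a) not (hourly-paid) — fails.
(b) past probation — not satisfied.
So (2) is not satisfied (F AND F).
(a) no CBA — satisfied.
(i) no recent notice — not met.
(A) not (hours reduced) — satisfied.
(B) tenure ≥ 24 mo. — satisfied.
(C) fixed location — holds.
(D) not (≥ 25 at site) — satisfied.
(E) not employee-requested — holds.
So (ii) is satisfied (T AND T AND T AND T AND T).
So (b) is satisfied (F OR T).
So (3) is satisfied (T AND T).
Overall = F OR F OR T = true.
Exception (non-exempt) — not satisfied.
Result: main true OR exception false → true.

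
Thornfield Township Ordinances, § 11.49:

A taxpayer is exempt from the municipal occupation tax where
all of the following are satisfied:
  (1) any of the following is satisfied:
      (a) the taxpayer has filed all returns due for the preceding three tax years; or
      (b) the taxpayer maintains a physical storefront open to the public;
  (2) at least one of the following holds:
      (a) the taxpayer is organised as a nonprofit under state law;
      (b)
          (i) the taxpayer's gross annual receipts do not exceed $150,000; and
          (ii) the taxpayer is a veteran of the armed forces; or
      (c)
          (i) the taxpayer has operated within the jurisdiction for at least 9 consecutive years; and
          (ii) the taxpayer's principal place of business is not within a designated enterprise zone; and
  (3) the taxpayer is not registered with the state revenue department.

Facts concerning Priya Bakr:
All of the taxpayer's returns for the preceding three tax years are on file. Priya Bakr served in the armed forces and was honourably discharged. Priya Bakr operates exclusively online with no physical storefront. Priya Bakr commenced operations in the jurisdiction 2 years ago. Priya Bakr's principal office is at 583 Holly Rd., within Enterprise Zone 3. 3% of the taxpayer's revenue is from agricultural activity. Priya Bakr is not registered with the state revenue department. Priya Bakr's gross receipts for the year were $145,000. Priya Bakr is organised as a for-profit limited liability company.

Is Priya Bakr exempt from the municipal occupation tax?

Yes — exempt.

(a) returns current — met.
(b) has storefront — fails.
(1) = T OR F = true.
(a) nonprofit — not met.
(i) receipts ≤ $150,000 — satisfied.
(ii) veteran — satisfied.
(b) = T AND T = true.
(i) ≥ 9 yrs in jurisdiction — not satisfied.
(ii) not (in enterprise zone) — not met.
(c): F AND F → false.
So (2) is satisfied (F OR T OR F).
(3) not (state-registered) — holds.
Overall: T AND T AND T → true.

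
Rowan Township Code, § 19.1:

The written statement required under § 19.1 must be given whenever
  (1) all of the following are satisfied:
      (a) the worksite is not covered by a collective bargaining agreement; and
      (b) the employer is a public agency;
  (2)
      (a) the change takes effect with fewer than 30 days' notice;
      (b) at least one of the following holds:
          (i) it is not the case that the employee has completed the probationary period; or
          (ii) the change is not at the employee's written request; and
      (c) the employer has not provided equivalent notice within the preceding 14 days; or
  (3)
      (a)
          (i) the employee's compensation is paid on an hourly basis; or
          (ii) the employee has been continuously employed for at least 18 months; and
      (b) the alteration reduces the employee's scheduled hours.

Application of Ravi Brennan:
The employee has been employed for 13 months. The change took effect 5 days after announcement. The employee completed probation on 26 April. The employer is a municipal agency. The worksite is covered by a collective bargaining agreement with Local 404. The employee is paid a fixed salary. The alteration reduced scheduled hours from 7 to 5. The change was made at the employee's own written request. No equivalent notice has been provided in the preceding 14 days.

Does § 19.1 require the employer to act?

No — not required.

(a) no CBA — fails.
(b) public agency — satisfied.
(1): F AND T → false.
(a) < 30 days' notice — met.
(i) not (past probation) — fails.
(ii) not employee-requested — fails.
(b): F OR F → false.
(c) no recent notice — satisfied.
(2): T AND F AND T → false.
(i) hourly-paid — not satisfied.
(ii) tenure ≥ 18 mo. — fails.
So (a) is not satisfied (F OR F).
(b) hours reduced — met.
So (3) is not satisfied (F AND T).
So Overall is not satisfied (F OR F OR F).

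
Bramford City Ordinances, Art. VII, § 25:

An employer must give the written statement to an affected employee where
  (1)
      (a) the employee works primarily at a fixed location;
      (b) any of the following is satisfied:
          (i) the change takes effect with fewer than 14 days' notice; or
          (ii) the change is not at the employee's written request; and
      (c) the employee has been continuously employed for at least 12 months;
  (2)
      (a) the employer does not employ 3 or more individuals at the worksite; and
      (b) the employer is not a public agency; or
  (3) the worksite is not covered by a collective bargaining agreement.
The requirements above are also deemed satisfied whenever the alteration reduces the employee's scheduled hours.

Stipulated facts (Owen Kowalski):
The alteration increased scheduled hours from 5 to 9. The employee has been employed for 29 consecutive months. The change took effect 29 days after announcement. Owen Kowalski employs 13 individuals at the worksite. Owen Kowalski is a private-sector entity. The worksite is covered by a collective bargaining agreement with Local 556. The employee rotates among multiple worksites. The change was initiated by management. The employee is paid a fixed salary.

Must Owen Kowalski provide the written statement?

(a) fixed location — not met.
(i) < 14 days' notice — not met.
(ii) not employee-requested — met.
(b) = F OR T = true.
(c) tenure ≥ 12 mo. — satisfied.
So (1) is not satisfied (F AND T AND T).
(a) not (≥ 3 at site) — fails.
(b) not (public agency) — holds.
(2) = F AND T = false.
(3) no CBA — not met.
So Overall is not satisfied (F OR F OR F).
Exception (hours reduced) — not satisfied.
Result: main false OR exception false → false.

No — not required.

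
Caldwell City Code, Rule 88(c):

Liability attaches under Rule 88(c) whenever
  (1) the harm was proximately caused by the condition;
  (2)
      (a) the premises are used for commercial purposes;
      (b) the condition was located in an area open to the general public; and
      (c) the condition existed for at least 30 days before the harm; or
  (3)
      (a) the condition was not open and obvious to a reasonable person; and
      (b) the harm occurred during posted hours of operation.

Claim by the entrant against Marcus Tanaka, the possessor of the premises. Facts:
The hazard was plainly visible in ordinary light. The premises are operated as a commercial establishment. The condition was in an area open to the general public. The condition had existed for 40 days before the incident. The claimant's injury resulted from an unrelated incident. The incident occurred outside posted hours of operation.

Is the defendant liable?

(1) proximate cause — fails.
(a) commercial use — met.
(b) public area — holds.
(c) condition ≥30 days old — holds.
(2) = T AND T AND T = true.
(a) not open/obvious — fails.
(b) during posted hours — not met.
(3) = F AND F = false.
Overall: F OR T OR F → true.

Yes — liable.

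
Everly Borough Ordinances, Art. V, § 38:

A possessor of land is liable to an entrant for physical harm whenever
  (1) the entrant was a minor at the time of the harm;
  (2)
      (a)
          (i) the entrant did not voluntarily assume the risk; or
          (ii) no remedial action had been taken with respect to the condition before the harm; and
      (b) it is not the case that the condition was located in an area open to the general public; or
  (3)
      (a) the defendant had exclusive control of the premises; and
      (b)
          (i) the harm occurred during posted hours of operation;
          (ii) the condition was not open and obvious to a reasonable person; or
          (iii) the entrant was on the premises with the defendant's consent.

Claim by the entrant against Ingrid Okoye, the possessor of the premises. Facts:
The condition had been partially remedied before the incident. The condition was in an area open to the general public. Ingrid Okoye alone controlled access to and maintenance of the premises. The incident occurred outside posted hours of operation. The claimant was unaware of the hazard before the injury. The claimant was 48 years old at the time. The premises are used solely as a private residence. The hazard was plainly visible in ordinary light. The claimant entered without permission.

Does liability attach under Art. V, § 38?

(1) entrant a minor — not satisfied.
(i) no assumed risk — met.
(ii) no remedial action — not satisfied.
(a): T OR F → true.
(b) not (public area) — not satisfied.
(2): T AND F → false.
(a) exclusive control — satisfied.
(i) during posted hours — fails.
(ii) not open/obvious — not met.
(iii) consent to enter — not satisfied.
So (b) is not satisfied (F OR F OR F).
(3): T AND F → false.
Overall: F OR F OR F → false.

No — not liable.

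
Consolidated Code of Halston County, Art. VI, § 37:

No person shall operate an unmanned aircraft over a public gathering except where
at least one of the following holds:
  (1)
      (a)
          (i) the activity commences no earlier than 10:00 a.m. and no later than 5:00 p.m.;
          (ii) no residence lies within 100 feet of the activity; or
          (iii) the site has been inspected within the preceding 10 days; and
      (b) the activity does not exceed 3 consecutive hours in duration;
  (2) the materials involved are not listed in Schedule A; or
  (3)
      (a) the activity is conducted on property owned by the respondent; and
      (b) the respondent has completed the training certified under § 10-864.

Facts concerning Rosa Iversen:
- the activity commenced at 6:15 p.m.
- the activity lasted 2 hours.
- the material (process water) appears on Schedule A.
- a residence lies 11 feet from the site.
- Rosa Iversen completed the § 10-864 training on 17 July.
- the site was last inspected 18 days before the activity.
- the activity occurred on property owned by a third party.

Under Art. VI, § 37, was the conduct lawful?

No — unlawful.

(i) start within hours — not met.
(ii) no residence in 100 ft — not satisfied.
(iii) site inspected — not met.
So (a) is not satisfied (F OR F OR F).
(b) ≤ 3 hrs duration — holds.
So (1) is not satisfied (F AND T).
(2) not (Schedule A material) — not met.
(a) own property — not met.
(b) training certified — holds.
(3) = F AND T = false.
So Overall is not satisfied (F OR F OR F).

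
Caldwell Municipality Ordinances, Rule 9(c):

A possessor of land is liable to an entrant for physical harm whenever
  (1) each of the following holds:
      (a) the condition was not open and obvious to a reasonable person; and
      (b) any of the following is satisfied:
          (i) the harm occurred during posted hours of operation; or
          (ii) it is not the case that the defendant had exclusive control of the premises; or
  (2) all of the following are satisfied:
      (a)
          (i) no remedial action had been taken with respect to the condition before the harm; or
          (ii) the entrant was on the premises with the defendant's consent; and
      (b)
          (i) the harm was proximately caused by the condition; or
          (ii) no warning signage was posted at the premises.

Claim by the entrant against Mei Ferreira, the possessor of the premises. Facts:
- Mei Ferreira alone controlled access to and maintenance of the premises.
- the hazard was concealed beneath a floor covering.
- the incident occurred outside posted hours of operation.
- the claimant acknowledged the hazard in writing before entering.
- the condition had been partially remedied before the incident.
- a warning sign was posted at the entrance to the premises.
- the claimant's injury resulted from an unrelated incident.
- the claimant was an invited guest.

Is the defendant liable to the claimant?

(a) not open/obvious — holds.
(i) during posted hours — not met.
(ii) not (exclusive control) — not met.
(b): F OR F → false.
(1): T AND F → false.
(i) no remedial action — not met.
(ii) consent to enter — holds.
(a): F OR T → true.
(i) proximate cause — not satisfied.
(ii) no signage posted — not satisfied.
So (b) is not satisfied (F OR F).
So (2) is not satisfied (T AND F).
So Overall is not satisfied (F OR F).

No — not liable.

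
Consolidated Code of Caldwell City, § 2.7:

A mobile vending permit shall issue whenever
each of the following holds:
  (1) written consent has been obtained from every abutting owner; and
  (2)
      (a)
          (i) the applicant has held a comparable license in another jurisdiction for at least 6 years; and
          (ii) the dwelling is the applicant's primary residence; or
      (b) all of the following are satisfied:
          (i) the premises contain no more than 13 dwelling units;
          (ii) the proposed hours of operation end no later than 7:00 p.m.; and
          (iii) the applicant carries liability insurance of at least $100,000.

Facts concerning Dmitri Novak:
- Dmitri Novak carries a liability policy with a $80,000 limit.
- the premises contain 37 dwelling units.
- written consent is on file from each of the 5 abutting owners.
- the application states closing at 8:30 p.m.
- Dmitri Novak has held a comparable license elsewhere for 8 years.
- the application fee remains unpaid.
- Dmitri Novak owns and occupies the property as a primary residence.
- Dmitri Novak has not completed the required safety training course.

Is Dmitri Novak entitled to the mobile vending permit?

Yes — granted.

(1) all abutters consent — met.
(i) prior license ≥ 6 yr — satisfied.
(ii) primary residence — met.
(a): T AND T → true.
(i) ≤ 13 units — fails.
(ii) closes by 7 p.m. — not satisfied.
(iii) insurance ≥ $100,000 — not satisfied.
So (b) is not satisfied (F AND F AND F).
So (2) is satisfied (T OR F).
Overall: T AND T → true.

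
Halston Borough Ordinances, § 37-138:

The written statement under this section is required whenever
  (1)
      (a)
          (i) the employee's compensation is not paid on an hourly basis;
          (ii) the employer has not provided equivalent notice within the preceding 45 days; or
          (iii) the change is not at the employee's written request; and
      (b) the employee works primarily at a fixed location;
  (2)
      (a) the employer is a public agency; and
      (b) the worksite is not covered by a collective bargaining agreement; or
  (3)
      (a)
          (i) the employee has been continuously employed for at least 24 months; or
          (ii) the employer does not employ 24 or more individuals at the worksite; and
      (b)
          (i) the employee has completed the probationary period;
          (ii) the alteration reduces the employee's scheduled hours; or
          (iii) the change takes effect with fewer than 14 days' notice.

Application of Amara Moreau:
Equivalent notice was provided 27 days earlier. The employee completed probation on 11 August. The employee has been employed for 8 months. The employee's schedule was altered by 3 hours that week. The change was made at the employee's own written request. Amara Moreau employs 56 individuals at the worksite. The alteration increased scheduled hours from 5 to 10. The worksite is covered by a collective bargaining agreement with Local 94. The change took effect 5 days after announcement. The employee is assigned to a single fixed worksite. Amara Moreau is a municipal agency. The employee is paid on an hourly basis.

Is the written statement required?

No — not required.

(i) not (hourly-paid) — not satisfied.
(ii) no recent notice — not met.
(iii) not employee-requested — fails.
So (a) is not satisfied (F OR F OR F).
(b) fixed location — satisfied.
So (1) is not satisfied (F AND T).
(a) public agency — holds.
(b) no CBA — not met.
(2) = T AND F = false.
(i) tenure ≥ 24 mo. — not satisfied.
(ii) not (≥ 24 at site) — not satisfied.
So (a) is not satisfied (F OR F).
(i) past probation — satisfied.
(ii) hours reduced — not satisfied.
(iii) < 14 days' notice — holds.
(b) = T OR F OR T = true.
(3): F AND T → false.
Overall = F OR F OR F = false.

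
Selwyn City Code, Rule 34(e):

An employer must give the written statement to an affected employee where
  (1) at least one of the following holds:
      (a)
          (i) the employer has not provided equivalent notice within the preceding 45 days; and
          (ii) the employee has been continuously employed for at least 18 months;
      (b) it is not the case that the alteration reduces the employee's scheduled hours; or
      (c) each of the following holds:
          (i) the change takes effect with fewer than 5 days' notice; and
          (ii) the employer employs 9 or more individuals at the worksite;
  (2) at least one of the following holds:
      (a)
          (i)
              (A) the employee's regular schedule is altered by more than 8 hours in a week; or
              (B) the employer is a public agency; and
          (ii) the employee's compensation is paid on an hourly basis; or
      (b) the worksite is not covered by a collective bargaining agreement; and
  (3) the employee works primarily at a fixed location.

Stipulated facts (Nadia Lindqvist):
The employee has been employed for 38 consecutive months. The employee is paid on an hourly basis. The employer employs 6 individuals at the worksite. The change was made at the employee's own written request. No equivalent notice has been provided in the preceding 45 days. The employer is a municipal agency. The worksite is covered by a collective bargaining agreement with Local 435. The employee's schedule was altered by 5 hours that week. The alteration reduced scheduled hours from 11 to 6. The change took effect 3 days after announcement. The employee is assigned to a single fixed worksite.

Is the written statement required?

(i) no recent notice — met.
(ii) tenure ≥ 18 mo. — met.
So (a) is satisfied (T AND T).
(b) not (hours reduced) — fails.
(i) < 5 days' notice — satisfied.
(ii) ≥ 9 at site — not satisfied.
(c) = T AND F = false.
(1) = T OR F OR F = true.
(A) schedule shift > 8h — not satisfied.
(B) public agency — satisfied.
So (i) is satisfied (F OR T).
(ii) hourly-paid — holds.
(a) = T AND T = true.
(b) no CBA — not satisfied.
So (2) is satisfied (T OR F).
(3) fixed location — met.
Overall = T AND T AND T = true.

Yes — required.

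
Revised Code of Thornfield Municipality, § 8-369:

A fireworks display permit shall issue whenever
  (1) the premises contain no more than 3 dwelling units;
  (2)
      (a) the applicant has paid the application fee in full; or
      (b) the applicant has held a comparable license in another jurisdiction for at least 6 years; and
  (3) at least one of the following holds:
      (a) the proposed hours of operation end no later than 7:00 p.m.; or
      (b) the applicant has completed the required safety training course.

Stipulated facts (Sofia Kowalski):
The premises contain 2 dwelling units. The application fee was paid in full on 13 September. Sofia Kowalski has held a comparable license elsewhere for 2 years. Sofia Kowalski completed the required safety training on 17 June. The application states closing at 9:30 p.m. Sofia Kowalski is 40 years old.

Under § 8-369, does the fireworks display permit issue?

Yes — granted.

(1) ≤ 3 units — met.
(a) fee paid — met.
(b) prior license ≥ 6 yr — not met.
(2) = T OR F = true.
(a) closes by 7 p.m. — not satisfied.
(b) safety training — holds.
So (3) is satisfied (F OR T).
Overall = T AND T AND T = true.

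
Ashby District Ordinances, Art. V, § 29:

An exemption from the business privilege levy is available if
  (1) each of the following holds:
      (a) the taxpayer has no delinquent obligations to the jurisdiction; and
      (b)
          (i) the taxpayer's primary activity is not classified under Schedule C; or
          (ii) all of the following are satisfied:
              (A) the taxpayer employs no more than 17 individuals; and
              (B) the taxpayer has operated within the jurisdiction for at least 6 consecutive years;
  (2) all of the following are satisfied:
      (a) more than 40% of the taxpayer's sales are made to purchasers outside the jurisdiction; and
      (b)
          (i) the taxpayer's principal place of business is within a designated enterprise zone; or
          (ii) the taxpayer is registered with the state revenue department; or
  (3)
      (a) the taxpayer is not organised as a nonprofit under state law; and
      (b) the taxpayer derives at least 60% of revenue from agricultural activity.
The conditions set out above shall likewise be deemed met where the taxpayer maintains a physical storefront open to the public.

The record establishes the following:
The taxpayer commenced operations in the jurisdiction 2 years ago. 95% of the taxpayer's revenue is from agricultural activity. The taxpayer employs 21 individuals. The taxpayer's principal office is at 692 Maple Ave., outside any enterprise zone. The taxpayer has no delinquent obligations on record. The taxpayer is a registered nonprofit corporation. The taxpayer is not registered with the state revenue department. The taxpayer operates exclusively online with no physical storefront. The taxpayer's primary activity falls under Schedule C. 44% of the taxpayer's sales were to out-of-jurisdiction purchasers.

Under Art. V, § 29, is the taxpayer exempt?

(a) no delinquency — satisfied.
(i) not (Schedule C activity) — not met.
(A) ≤ 17 employees — not satisfied.
(B) ≥ 6 yrs in jurisdiction — fails.
(ii) = F AND F = false.
(b): F OR F → false.
(1): T AND F → false.
(a) >40% out-of-jur. sales — met.
(i) in enterprise zone — fails.
(ii) state-registered — fails.
So (b) is not satisfied (F OR F).
(2) = T AND F = false.
(a) not (nonprofit) — not met.
(b) ≥60% agricultural — satisfied.
So (3) is not satisfied (F AND T).
So Overall is not satisfied (F OR F OR F).
Exception (has storefront) — not satisfied.
Result: main false OR exception false → false.

No — not exempt.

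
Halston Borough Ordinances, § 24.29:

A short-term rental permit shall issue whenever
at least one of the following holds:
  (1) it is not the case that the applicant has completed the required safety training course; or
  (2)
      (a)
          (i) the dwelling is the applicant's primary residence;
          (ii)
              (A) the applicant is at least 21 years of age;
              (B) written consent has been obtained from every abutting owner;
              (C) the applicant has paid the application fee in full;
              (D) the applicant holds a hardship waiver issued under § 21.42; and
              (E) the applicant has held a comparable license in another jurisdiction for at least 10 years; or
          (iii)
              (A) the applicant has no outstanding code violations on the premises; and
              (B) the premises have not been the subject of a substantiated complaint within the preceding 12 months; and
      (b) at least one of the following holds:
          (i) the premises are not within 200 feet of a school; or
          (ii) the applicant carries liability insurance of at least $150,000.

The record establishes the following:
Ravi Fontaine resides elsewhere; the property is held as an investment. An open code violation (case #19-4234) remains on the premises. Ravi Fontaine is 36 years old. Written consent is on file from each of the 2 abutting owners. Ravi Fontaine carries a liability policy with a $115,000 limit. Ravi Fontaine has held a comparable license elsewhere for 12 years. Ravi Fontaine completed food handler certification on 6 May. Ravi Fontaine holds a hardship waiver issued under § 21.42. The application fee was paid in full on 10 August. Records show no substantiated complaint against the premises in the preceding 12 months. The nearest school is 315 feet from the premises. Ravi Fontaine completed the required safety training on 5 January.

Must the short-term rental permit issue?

(1) not (safety training) — not met.
(i) primary residence — fails.
(A) age ≥ 21 — holds.
(B) all abutters consent — satisfied.
(C) fee paid — holds.
(D) hardship waiver — satisfied.
(E) prior license ≥ 10 yr — met.
So (ii) is satisfied (T AND T AND T AND T AND T).
(A) no code violations — not satisfied.
(B) no complaint in 12 mo. — met.
(iii): F AND T → false.
So (a) is satisfied (F OR T OR F).
(i) ≥200 ft from school — met.
(ii) insurance ≥ $150,000 — fails.
(b) = T OR F = true.
So (2) is satisfied (T AND T).
Overall: F OR T → true.

Yes — granted.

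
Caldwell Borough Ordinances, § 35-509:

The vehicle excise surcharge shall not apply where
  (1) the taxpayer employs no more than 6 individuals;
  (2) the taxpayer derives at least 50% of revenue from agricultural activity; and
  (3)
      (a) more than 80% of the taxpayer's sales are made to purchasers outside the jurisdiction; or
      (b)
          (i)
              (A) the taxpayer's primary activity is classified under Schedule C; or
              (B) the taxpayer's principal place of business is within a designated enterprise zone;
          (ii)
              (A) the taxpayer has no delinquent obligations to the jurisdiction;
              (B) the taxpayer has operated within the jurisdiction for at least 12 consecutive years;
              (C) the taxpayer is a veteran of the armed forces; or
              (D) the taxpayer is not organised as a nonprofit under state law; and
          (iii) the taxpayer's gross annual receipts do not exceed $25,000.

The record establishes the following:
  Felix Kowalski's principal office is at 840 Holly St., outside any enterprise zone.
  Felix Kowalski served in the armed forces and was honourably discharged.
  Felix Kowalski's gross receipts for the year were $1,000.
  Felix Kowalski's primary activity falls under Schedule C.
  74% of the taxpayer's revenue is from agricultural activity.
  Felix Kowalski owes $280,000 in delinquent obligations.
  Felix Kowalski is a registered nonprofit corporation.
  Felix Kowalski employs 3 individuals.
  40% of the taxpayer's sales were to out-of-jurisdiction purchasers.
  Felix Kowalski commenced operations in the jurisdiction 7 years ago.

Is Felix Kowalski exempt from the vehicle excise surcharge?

(1) ≤ 6 employees — satisfied.
(2) ≥50% agricultural — satisfied.
(a) >80% out-of-jur. sales — not met.
(A) Schedule C activity — holds.
(B) in enterprise zone — fails.
So (i) is satisfied (T OR F).
(A) no delinquency — fails.
(B) ≥ 12 yrs in jurisdiction — not met.
(C) veteran — satisfied.
(D) not (nonprofit) — fails.
So (ii) is satisfied (F OR F OR T OR F).
(iii) receipts ≤ $25,000 — satisfied.
(b): T AND T AND T → true.
So (3) is satisfied (F OR T).
Overall: T AND T AND T → true.

Yes — exempt.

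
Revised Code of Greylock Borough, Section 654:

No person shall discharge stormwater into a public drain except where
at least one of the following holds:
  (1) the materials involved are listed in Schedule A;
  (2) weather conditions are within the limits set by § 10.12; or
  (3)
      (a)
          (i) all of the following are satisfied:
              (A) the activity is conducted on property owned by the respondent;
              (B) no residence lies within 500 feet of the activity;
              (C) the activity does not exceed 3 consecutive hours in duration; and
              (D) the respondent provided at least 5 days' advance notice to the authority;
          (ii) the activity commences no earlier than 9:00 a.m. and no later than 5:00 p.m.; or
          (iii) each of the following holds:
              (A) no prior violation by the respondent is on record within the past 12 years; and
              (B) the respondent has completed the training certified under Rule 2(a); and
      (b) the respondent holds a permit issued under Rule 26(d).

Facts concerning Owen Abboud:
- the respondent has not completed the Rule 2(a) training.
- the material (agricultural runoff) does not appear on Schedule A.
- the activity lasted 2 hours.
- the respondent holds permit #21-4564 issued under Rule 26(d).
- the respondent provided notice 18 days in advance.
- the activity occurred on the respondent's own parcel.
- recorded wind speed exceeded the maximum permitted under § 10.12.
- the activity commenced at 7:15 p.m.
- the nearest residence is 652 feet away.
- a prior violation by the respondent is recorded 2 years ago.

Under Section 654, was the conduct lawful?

Yes — lawful.

(1) Schedule A material — fails.
(2) weather ok — fails.
(A) own property — met.
(B) no residence in 500 ft — met.
(C) ≤ 3 hrs duration — satisfied.
(D) ≥5 days' notice — met.
(i): T AND T AND T AND T → true.
(ii) start within hours — not met.
(A) no prior violation — fails.
(B) training certified — not met.
(iii) = F AND F = false.
So (a) is satisfied (T OR F OR F).
(b) holds permit — met.
(3) = T AND T = true.
Overall = F OR F OR T = true.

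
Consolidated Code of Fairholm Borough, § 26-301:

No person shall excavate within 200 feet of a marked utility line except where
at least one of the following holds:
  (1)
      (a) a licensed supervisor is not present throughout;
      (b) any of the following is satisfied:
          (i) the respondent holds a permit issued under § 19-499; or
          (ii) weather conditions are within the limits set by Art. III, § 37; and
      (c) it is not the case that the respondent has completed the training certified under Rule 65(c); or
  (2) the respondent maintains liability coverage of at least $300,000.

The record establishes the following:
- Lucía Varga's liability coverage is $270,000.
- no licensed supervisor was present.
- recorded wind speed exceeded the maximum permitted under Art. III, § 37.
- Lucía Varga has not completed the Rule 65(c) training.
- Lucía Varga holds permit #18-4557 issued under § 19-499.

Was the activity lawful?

Yes — lawful.

(a) not (supervisor present) — satisfied.
(i) holds permit — holds.
(ii) weather ok — fails.
So (b) is satisfied (T OR F).
(c) not (training certified) — satisfied.
So (1) is satisfied (T AND T AND T).
(2) coverage ≥ $300,000 — fails.
Overall: T OR F → true.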